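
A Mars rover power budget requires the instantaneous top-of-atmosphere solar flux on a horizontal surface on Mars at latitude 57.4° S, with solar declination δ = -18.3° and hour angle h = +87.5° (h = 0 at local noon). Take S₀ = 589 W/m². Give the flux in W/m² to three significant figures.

169 W/m²

cos θ_z = sin φ sin δ + cos φ cos δ cos h = 0.264524 + 0.022312 = 0.286836.
Flux = S₀ · cos θ_z = 589 × 0.286836 = 168.9 W/m².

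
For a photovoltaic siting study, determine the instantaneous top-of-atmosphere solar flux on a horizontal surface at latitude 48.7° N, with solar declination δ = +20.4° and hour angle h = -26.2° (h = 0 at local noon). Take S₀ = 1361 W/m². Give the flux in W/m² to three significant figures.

cos θ_z = sin φ sin δ + cos φ cos δ cos h = 0.261870 + 0.555051 = 0.816921.
Flux = S₀ · cos θ_z = 1361 × 0.816921 = 1112 W/m².

1.11e+03 W/m²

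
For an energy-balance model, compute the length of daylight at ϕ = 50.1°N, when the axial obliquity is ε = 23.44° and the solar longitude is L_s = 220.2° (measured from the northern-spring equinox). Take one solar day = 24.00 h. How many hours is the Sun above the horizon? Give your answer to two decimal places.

9.53 h

Solar declination: sin δ = sin ε · sin L_s = sin 23.44° × sin 220.2° = -0.25676, so δ = -14.878°.
cos h₀ = −tan ϕ · tan δ = −tan(+50.1°) × tan(-14.878°) = 0.3177, so h₀ = 1.2475 rad = 71.47°.
Daylight = 2h₀/(2π) × 24.00 h = (1.2475/π) × 24.00 = 9.53 h.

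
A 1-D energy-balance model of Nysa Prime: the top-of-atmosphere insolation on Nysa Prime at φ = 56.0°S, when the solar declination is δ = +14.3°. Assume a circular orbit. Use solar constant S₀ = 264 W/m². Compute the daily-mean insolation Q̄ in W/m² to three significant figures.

Q̄ ≈ 21.8 W/m²

cos H₀ = −tan(-56.0°) tan(+14.300°) = 0.3779, H₀ = 1.1833 rad.
Bracket: H₀ sin φ sin δ + cos φ cos δ sin H₀ = 1.1833×-0.82904×0.24700 + 0.55919×0.96902×0.92585 = -0.242308 + 0.501687 = 0.259379.
Q̄ = (S₀/π) × [bracket] = (264/π) × 0.259379 = 21.80 W/m².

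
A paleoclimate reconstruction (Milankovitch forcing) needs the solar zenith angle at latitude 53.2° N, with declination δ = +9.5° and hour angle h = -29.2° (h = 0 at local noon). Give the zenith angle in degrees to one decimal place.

cos θ_z = sin φ sin δ + cos φ cos δ cos h = 0.132159 + 0.515730 = 0.647889.
θ_z = arccos(0.647889) = 49.6°.

θ_z = 49.6°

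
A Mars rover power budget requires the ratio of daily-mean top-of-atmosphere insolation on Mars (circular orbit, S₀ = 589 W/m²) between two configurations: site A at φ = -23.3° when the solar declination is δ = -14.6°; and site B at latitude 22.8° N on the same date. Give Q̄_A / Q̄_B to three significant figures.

Q̄_A / Q̄_B ≈ 1.41

— Configuration A (φ=-23.3°):
cos H₀ = −tan(-23.3°) tan(-14.600°) = -0.1122, H₀ = 1.6832 rad.
Bracket: H₀ sin φ sin δ + cos φ cos δ sin H₀ = 1.6832×-0.39555×-0.25207 + 0.91845×0.96771×0.99369 = 0.167826 + 0.883185 = 1.051011.
Q̄ = (S₀/π) × [bracket] = (589/π) × 1.051011 = 197.05 W/m².
— Configuration B (φ=+22.8°):
cos H₀ = −tan(+22.8°) tan(-14.600°) = 0.1095, H₀ = 1.4611 rad.
Bracket: H₀ sin φ sin δ + cos φ cos δ sin H₀ = 1.4611×0.38752×-0.25207 + 0.92186×0.96771×0.99399 = -0.142723 + 0.886732 = 0.744009.
Q̄ = (S₀/π) × [bracket] = (589/π) × 0.744009 = 139.49 W/m².
Ratio Q̄_A / Q̄_B = 197.05 / 139.49 = 1.413.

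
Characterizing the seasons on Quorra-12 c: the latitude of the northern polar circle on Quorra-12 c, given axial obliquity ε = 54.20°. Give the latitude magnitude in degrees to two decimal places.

The polar circle is the lowest latitude that experiences at least one full rotation of continuous daylight at the northern-summer solstice; it lies at |φ| = 90° − ε = 90° − 54.20° = 35.80°.

35.80°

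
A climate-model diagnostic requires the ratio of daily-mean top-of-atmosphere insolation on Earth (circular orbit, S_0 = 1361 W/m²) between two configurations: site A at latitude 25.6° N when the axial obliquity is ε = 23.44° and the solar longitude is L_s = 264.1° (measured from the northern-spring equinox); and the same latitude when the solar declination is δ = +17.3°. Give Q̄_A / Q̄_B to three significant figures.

Q̄_A / Q̄_B ≈ 0.538

— Configuration A (ϕ=+25.6°):
Solar declination: sin δ = sin ε · sin L_s = sin 23.44° × sin 264.1° = -0.39568, so δ = -23.308°.
cos h₀ = −tan(+25.6°) tan(-23.308°) = 0.2064, h₀ = 1.3629 rad.
Bracket: h₀ sin ϕ sin δ + cos ϕ cos δ sin h₀ = 1.3629×0.43209×-0.39568 + 0.90183×0.91839×0.97846 = -0.233014 + 0.810392 = 0.577378.
Q̄ = (S_0/π) × [bracket] = (1361/π) × 0.577378 = 250.13 W/m².
— Configuration B (ϕ=+25.6°):
cos h₀ = −tan(+25.6°) tan(+17.300°) = -0.1492, h₀ = 1.7206 rad.
Bracket: h₀ sin ϕ sin δ + cos ϕ cos δ sin h₀ = 1.7206×0.43209×0.29737 + 0.90183×0.95476×0.98880 = 0.221081 + 0.851388 = 1.072469.
Q̄ = (S_0/π) × [bracket] = (1361/π) × 1.072469 = 464.61 W/m².
Ratio Q̄_A / Q̄_B = 250.13 / 464.61 = 0.5384.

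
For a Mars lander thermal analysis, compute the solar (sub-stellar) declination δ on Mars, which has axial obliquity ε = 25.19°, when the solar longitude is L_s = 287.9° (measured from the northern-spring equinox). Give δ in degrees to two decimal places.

δ = -23.89°

sin δ = sin ε · sin L_s = sin 25.19° × sin 287.9° = -0.405019.
δ = arcsin(-0.405019) = -23.89°.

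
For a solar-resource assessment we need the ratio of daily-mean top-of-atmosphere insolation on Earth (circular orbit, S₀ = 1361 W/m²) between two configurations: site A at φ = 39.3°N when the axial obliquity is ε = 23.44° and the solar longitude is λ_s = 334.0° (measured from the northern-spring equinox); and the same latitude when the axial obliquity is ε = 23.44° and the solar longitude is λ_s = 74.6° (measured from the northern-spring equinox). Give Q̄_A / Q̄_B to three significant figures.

— Configuration A (φ=+39.3°):
Solar declination: sin δ = sin ε · sin λ_s = sin 23.44° × sin 334.0° = -0.17438, so δ = -10.043°.
cos H₀ = −tan(+39.3°) tan(-10.043°) = 0.1449, H₀ = 1.4253 rad.
Bracket: H₀ sin φ sin δ + cos φ cos δ sin H₀ = 1.4253×0.63338×-0.17438 + 0.77384×0.98468×0.98944 = -0.157423 + 0.753938 = 0.596515.
Q̄ = (S₀/π) × [bracket] = (1361/π) × 0.596515 = 258.42 W/m².
— Configuration B (φ=+39.3°):
Solar declination: sin δ = sin ε · sin λ_s = sin 23.44° × sin 74.6° = 0.38351, so δ = +22.551°.
cos H₀ = −tan(+39.3°) tan(+22.551°) = -0.3399, H₀ = 1.9176 rad.
Bracket: H₀ sin φ sin δ + cos φ cos δ sin H₀ = 1.9176×0.63338×0.38351 + 0.77384×0.92354×0.94047 = 0.465800 + 0.672128 = 1.137928.
Q̄ = (S₀/π) × [bracket] = (1361/π) × 1.137928 = 492.97 W/m².
Ratio Q̄_A / Q̄_B = 258.42 / 492.97 = 0.5242.

Q̄_A / Q̄_B ≈ 0.524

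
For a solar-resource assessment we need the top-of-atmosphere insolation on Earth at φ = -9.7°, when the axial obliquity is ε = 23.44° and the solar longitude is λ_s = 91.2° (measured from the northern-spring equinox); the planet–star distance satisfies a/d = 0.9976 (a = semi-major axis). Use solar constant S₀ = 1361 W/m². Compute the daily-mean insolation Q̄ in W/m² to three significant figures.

Q̄ ≈ 346 W/m²

Solar declination: sin δ = sin ε · sin λ_s = sin 23.44° × sin 91.2° = 0.39770, so δ = +23.435°.
cos H₀ = −tan(-9.7°) tan(+23.435°) = 0.0741, H₀ = 1.4966 rad.
Bracket: H₀ sin φ sin δ + cos φ cos δ sin H₀ = 1.4966×-0.16849×0.39770 + 0.98570×0.91751×0.99725 = -0.100285 + 0.901903 = 0.801618.
Inverse-square distance factor (a/d)² = 0.9976² = 0.995206.
Q̄ = (S₀/π) × 0.995206 × [bracket] = (1361/π) × 0.995206 × 0.801618 = 345.6 W/m².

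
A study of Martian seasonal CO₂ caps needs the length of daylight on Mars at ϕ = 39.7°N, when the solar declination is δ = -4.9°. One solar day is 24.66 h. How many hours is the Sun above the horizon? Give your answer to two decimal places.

cos h₀ = −tan ϕ · tan δ = −tan(+39.7°) × tan(-4.900°) = 0.0712, so h₀ = 1.4996 rad = 85.92°.
Daylight = 2h₀/(2π) × 24.66 h = (1.4996/π) × 24.66 = 11.77 h.

11.77 h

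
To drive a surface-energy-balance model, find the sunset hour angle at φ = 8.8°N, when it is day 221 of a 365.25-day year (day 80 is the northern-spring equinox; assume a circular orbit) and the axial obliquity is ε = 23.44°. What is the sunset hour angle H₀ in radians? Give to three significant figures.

Solar longitude: λ_s = 360° × (221 − 80)/365.25 = 138.973°.
sin δ = sin 23.44° × sin 138.973° = 0.26111, so δ = +15.136°.
cos H₀ = −tan φ · tan δ = −tan(+8.8°) × tan(+15.136°) = -0.0419, so H₀ = 1.6127 rad = 92.40°.

H₀ = 1.61 rad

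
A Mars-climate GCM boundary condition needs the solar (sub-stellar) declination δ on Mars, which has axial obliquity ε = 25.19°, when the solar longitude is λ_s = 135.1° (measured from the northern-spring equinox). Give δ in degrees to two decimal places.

δ = +17.48°

sin δ = sin ε · sin λ_s = sin 25.19° × sin 135.1° = 0.300434.
δ = arcsin(0.300434) = +17.48°.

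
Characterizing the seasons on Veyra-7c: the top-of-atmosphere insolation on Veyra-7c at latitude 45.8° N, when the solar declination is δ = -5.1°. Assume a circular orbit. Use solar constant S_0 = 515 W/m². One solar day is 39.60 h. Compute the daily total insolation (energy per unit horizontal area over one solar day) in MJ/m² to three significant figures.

cos h₀ = −tan(+45.8°) tan(-5.100°) = 0.0918, h₀ = 1.4789 rad.
Bracket: h₀ sin ϕ sin δ + cos ϕ cos δ sin h₀ = 1.4789×0.71691×-0.08889 + 0.69717×0.99604×0.99578 = -0.094245 + 0.691479 = 0.597234.
Q̄ = (S_0/π) × [bracket] = (515/π) × 0.597234 = 97.904 W/m².
Daily total = Q̄ × 39.60 h × 3600 s/h = 97.904 × 39.60 × 3600 / 10⁶ = 13.96 MJ/m².

14.0 MJ/m²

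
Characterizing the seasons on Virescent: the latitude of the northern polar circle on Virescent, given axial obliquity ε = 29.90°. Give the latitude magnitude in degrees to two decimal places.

60.10°

The polar circle is the lowest latitude that experiences at least one full rotation of continuous daylight at the northern-summer solstice; it lies at |ϕ| = 90° − ε = 90° − 29.90° = 60.10°.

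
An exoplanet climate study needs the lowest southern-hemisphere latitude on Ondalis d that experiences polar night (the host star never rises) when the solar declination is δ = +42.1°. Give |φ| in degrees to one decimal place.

Polar night requires cos H₀ = −tan φ tan δ ≥ 1, i.e. tan φ tan δ ≤ −1.
The boundary is |tan φ| · |tan δ| = 1, so |φ| = 90° − |δ| = 90° − 42.1° = 47.9° in the southern hemisphere.

|φ| = 47.9°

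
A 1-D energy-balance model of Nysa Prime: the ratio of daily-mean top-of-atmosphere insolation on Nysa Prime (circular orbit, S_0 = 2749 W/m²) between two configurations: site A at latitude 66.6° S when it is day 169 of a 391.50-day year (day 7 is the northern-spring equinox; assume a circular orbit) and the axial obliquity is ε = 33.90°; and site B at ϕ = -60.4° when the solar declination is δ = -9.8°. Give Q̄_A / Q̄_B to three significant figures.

— Configuration A (ϕ=-66.6°):
Solar longitude: L_s = 360° × (169 − 7)/391.50 = 148.966°.
sin δ = sin 33.90° × sin 148.966° = 0.28755, so δ = +16.711°.
cos h₀ = −tan(-66.6°) tan(+16.711°) = 0.6938, h₀ = 0.8041 rad.
Bracket: h₀ sin ϕ sin δ + cos ϕ cos δ sin h₀ = 0.8041×-0.91775×0.28755 + 0.39715×0.95777×0.72018 = -0.212201 + 0.273941 = 0.061740.
Q̄ = (S_0/π) × [bracket] = (2749/π) × 0.061740 = 54.025 W/m².
— Configuration B (ϕ=-60.4°):
cos h₀ = −tan(-60.4°) tan(-9.800°) = -0.3041, h₀ = 1.8797 rad.
Bracket: h₀ sin ϕ sin δ + cos ϕ cos δ sin h₀ = 1.8797×-0.86949×-0.17021 + 0.49394×0.98541×0.95265 = 0.278188 + 0.463687 = 0.741875.
Q̄ = (S_0/π) × [bracket] = (2749/π) × 0.741875 = 649.17 W/m².
Ratio Q̄_A / Q̄_B = 54.025 / 649.17 = 0.08322.

Q̄_A / Q̄_B ≈ 0.0832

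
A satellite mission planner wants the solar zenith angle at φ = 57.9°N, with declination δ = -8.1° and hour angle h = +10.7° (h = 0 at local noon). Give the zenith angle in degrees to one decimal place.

cos θ_z = sin φ sin δ + cos φ cos δ cos h = -0.119361 + 0.516950 = 0.397589.
θ_z = arccos(0.397589) = 66.6°.

θ_z = 66.6°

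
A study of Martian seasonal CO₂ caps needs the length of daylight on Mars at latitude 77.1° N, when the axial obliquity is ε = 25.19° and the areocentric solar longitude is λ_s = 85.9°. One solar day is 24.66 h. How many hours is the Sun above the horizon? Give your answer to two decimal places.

24.66 h

sin δ = sin 25.19° × sin 85.9° = 0.42453, so δ = +25.121°.
Sunrise equation: cos H₀ = −tan φ · tan δ = -2.0472 ≤ −1, so the Sun never sets (polar day) and H₀ = π.
Daylight = 2H₀/(2π) × 24.66 h = (3.1416/π) × 24.66 = 24.66 h.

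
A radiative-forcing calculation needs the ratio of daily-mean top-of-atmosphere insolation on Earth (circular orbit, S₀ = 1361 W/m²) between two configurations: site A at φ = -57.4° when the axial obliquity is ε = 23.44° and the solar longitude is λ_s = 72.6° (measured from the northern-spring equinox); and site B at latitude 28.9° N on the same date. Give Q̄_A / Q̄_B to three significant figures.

Q̄_A / Q̄_B ≈ 0.0918

— Configuration A (φ=-57.4°):
Solar declination: sin δ = sin ε · sin λ_s = sin 23.44° × sin 72.6° = 0.37959, so δ = +22.308°.
cos H₀ = −tan(-57.4°) tan(+22.308°) = 0.6416, H₀ = 0.8743 rad.
Bracket: H₀ sin φ sin δ + cos φ cos δ sin H₀ = 0.8743×-0.84245×0.37959 + 0.53877×0.92516×0.76707 = -0.279589 + 0.382345 = 0.102756.
Q̄ = (S₀/π) × [bracket] = (1361/π) × 0.102756 = 44.516 W/m².
— Configuration B (φ=+28.9°):
cos H₀ = −tan(+28.9°) tan(+22.308°) = -0.2265, H₀ = 1.7993 rad.
Bracket: H₀ sin φ sin δ + cos φ cos δ sin H₀ = 1.7993×0.48328×0.37959 + 0.87546×0.92516×0.97401 = 0.330078 + 0.788890 = 1.118968.
Q̄ = (S₀/π) × [bracket] = (1361/π) × 1.118968 = 484.76 W/m².
Ratio Q̄_A / Q̄_B = 44.516 / 484.76 = 0.09183.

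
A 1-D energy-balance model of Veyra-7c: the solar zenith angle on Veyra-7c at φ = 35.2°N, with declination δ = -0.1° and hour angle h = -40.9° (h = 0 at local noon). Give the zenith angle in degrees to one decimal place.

cos θ_z = sin φ sin δ + cos φ cos δ cos h = -0.001006 + 0.617641 = 0.616635.
θ_z = arccos(0.616635) = 51.9°.

θ_z = 51.9°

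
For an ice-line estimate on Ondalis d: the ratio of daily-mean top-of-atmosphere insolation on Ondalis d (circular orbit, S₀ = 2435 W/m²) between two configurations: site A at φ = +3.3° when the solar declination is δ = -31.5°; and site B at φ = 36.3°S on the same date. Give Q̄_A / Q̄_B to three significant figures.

Q̄_A / Q̄_B ≈ 0.647

— Configuration A (φ=+3.3°):
cos H₀ = −tan(+3.3°) tan(-31.500°) = 0.0353, H₀ = 1.5355 rad.
Bracket: H₀ sin φ sin δ + cos φ cos δ sin H₀ = 1.5355×0.05756×-0.52250 + 0.99834×0.85264×0.99938 = -0.046180 + 0.850697 = 0.804517.
Q̄ = (S₀/π) × [bracket] = (2435/π) × 0.804517 = 623.57 W/m².
— Configuration B (φ=-36.3°):
cos H₀ = −tan(-36.3°) tan(-31.500°) = -0.4501, H₀ = 2.0377 rad.
Bracket: H₀ sin φ sin δ + cos φ cos δ sin H₀ = 2.0377×-0.59201×-0.52250 + 0.80593×0.85264×0.89295 = 0.630312 + 0.613607 = 1.243919.
Q̄ = (S₀/π) × [bracket] = (2435/π) × 1.243919 = 964.14 W/m².
Ratio Q̄_A / Q̄_B = 623.57 / 964.14 = 0.6468.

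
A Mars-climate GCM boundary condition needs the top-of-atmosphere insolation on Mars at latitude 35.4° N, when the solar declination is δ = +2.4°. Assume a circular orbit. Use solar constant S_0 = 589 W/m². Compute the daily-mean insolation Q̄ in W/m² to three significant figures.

cos h₀ = −tan(+35.4°) tan(+2.400°) = -0.0298, h₀ = 1.6006 rad.
Bracket: h₀ sin ϕ sin δ + cos ϕ cos δ sin h₀ = 1.6006×0.57928×0.04188 + 0.81513×0.99912×0.99956 = 0.038831 + 0.814054 = 0.852885.
Q̄ = (S_0/π) × [bracket] = (589/π) × 0.852885 = 159.9 W/m².

Q̄ ≈ 160 W/m²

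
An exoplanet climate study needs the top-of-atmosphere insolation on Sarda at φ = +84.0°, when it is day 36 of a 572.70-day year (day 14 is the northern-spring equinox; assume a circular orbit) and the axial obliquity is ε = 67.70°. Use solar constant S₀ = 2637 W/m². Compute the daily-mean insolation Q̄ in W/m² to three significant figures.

Q̄ ≈ 580 W/m²

Solar longitude: λ_s = 360° × (36 − 14)/572.70 = 13.829°.
sin δ = sin 67.70° × sin 13.829° = 0.22115, so δ = +12.777°.
cos H₀ = −tan(+84.0°) tan(+12.777°) = -2.1575 ≤ −1 ⇒ polar day, H₀ = π.
Bracket: H₀ sin φ sin δ + cos φ cos δ sin H₀ = 3.1416×0.99452×0.22115 + 0.10453×0.97524×0.00000 = 0.690958 + 0.000000 = 0.690958.
Q̄ = (S₀/π) × [bracket] = (2637/π) × 0.690958 = 580.0 W/m².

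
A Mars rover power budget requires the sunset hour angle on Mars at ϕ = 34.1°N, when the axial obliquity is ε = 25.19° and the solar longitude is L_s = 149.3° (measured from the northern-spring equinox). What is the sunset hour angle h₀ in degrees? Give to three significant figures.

Solar declination: sin δ = sin ε · sin L_s = sin 25.19° × sin 149.3° = 0.21730, so δ = +12.550°.
cos h₀ = −tan ϕ · tan δ = −tan(+34.1°) × tan(+12.550°) = -0.1507, so h₀ = 1.7221 rad = 98.67°.

h₀ = 98.7°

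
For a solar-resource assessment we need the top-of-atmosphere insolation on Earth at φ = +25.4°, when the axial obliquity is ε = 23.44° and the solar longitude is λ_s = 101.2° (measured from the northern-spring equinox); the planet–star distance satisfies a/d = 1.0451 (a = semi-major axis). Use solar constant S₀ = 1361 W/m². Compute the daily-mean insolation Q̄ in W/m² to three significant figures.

Solar declination: sin δ = sin ε · sin λ_s = sin 23.44° × sin 101.2° = 0.39021, so δ = +22.968°.
cos H₀ = −tan(+25.4°) tan(+22.968°) = -0.2012, H₀ = 1.7734 rad.
Bracket: H₀ sin φ sin δ + cos φ cos δ sin H₀ = 1.7734×0.42894×0.39021 + 0.90334×0.92072×0.97954 = 0.296826 + 0.814706 = 1.111532.
Inverse-square distance factor (a/d)² = 1.0451² = 1.092234.
Q̄ = (S₀/π) × 1.092234 × [bracket] = (1361/π) × 1.092234 × 1.111532 = 526.0 W/m².

Q̄ ≈ 526 W/m²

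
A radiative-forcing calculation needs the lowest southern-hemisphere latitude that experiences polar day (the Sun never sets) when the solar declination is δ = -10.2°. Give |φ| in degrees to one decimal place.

Polar day requires cos H₀ = −tan φ tan δ ≤ −1, i.e. tan φ tan δ ≥ 1.
The boundary is |tan φ| · |tan δ| = 1, so |φ| = 90° − |δ| = 90° − 10.2° = 79.8° in the southern hemisphere.

|φ| = 79.8°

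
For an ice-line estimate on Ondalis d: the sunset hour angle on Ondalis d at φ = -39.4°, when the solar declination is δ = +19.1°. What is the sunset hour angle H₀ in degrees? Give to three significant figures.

H₀ = 73.5°

cos H₀ = −tan φ · tan δ = −tan(-39.4°) × tan(+19.100°) = 0.2844, so H₀ = 1.2824 rad = 73.47°.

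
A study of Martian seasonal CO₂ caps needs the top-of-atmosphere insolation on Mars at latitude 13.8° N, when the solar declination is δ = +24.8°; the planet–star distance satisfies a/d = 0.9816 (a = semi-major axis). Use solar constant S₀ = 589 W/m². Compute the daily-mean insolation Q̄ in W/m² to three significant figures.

Q̄ ≈ 189 W/m²

cos H₀ = −tan(+13.8°) tan(+24.800°) = -0.1135, H₀ = 1.6845 rad.
Bracket: H₀ sin φ sin δ + cos φ cos δ sin H₀ = 1.6845×0.23853×0.41945 + 0.97113×0.90778×0.99354 = 0.168537 + 0.875877 = 1.044414.
Inverse-square distance factor (a/d)² = 0.9816² = 0.963539.
Q̄ = (S₀/π) × 0.963539 × [bracket] = (589/π) × 0.963539 × 1.044414 = 188.7 W/m².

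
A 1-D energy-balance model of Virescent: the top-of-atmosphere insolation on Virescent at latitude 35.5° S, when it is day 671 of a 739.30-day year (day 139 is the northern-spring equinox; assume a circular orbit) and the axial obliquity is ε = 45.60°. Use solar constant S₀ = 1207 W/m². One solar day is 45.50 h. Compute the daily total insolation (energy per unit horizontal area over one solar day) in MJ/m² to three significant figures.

Solar longitude: λ_s = 360° × (671 − 139)/739.30 = 259.056°.
sin δ = sin 45.60° × sin 259.056° = -0.70148, so δ = -44.546°.
cos H₀ = −tan(-35.5°) tan(-44.546°) = -0.7021, H₀ = 2.3491 rad.
Bracket: H₀ sin φ sin δ + cos φ cos δ sin H₀ = 2.3491×-0.58070×-0.70148 + 0.81412×0.71269×0.71211 = 0.956905 + 0.413177 = 1.370082.
Q̄ = (S₀/π) × [bracket] = (1207/π) × 1.370082 = 526.39 W/m².
Daily total = Q̄ × 45.50 h × 3600 s/h = 526.39 × 45.50 × 3600 / 10⁶ = 86.22 MJ/m².

86.2 MJ/m²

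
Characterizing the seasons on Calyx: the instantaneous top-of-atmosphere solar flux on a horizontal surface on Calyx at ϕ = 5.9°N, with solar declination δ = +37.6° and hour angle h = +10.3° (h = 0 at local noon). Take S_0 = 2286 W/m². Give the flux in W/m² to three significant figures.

cos θ_z = sin ϕ sin δ + cos ϕ cos δ cos h = 0.062718 + 0.775393 = 0.838111.
Flux = S_0 · cos θ_z = 2286 × 0.838111 = 1916 W/m².

1.92e+03 W/m²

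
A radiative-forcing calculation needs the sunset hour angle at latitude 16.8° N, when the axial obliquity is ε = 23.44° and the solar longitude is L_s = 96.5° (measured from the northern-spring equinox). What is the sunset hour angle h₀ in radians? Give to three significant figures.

h₀ = 1.70 rad

Solar declination: sin δ = sin ε · sin L_s = sin 23.44° × sin 96.5° = 0.39523, so δ = +23.280°.
cos h₀ = −tan ϕ · tan δ = −tan(+16.8°) × tan(+23.280°) = -0.1299, so h₀ = 1.7011 rad = 97.46°.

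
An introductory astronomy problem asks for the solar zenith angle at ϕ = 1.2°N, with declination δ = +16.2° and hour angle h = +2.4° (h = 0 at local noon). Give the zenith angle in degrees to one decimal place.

θ_z = 15.2°

cos θ_z = sin ϕ sin δ + cos ϕ cos δ cos h = 0.005843 + 0.959241 = 0.965084.
θ_z = arccos(0.965084) = 15.2°.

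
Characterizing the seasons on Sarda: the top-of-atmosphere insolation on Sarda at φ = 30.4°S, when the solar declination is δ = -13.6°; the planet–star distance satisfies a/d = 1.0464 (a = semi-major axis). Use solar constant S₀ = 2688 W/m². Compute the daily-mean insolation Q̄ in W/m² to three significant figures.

cos H₀ = −tan(-30.4°) tan(-13.600°) = -0.1419, H₀ = 1.7132 rad.
Bracket: H₀ sin φ sin δ + cos φ cos δ sin H₀ = 1.7132×-0.50603×-0.23514 + 0.86251×0.97196×0.98988 = 0.203850 + 0.829841 = 1.033691.
Inverse-square distance factor (a/d)² = 1.0464² = 1.094953.
Q̄ = (S₀/π) × 1.094953 × [bracket] = (2688/π) × 1.094953 × 1.033691 = 968.4 W/m².

Q̄ ≈ 968 W/m²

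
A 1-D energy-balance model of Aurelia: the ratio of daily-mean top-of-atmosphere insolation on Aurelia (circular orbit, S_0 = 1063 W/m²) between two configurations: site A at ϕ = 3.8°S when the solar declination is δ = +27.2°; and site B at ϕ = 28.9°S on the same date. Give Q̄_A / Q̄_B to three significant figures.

— Configuration A (ϕ=-3.8°):
cos h₀ = −tan(-3.8°) tan(+27.200°) = 0.0341, h₀ = 1.5367 rad.
Bracket: h₀ sin ϕ sin δ + cos ϕ cos δ sin h₀ = 1.5367×-0.06627×0.45710 + 0.99780×0.88942×0.99942 = -0.046550 + 0.886949 = 0.840399.
Q̄ = (S_0/π) × [bracket] = (1063/π) × 0.840399 = 284.36 W/m².
— Configuration B (ϕ=-28.9°):
cos h₀ = −tan(-28.9°) tan(+27.200°) = 0.2837, h₀ = 1.2831 rad.
Bracket: h₀ sin ϕ sin δ + cos ϕ cos δ sin h₀ = 1.2831×-0.48328×0.45710 + 0.87546×0.88942×0.95891 = -0.283446 + 0.746657 = 0.463211.
Q̄ = (S_0/π) × [bracket] = (1063/π) × 0.463211 = 156.73 W/m².
Ratio Q̄_A / Q̄_B = 284.36 / 156.73 = 1.814.

Q̄_A / Q̄_B ≈ 1.81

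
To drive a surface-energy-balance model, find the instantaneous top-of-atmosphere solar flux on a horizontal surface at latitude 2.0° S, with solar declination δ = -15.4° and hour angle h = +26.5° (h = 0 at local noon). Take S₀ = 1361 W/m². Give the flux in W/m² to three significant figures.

cos θ_z = sin φ sin δ + cos φ cos δ cos h = 0.009268 + 0.862277 = 0.871545.
Flux = S₀ · cos θ_z = 1361 × 0.871545 = 1186 W/m².

1.19e+03 W/m²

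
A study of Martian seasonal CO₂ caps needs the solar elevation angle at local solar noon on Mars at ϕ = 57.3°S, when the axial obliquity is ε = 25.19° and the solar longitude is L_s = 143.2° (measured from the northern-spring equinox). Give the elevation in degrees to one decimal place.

17.9°

Solar declination: sin δ = sin ε · sin L_s = sin 25.19° × sin 143.2° = 0.25496, so δ = +14.771°.
At local noon the hour angle is zero, so the zenith angle equals |ϕ − δ| = |-57.3° − (+14.771°)| = 72.071°.
Elevation = 90° − 72.071° = 17.9°.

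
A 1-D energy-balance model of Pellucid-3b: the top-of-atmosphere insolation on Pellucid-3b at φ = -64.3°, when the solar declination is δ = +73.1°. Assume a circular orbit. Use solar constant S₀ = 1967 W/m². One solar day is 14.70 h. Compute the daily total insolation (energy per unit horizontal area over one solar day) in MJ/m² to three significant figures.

cos H₀ = −tan(-64.3°) tan(+73.100°) = 6.8390 ≥ 1 ⇒ polar night, H₀ = 0 and Q̄ = 0.
Daily total = Q̄ × 14.70 h × 3600 s/h = 0.00 MJ/m².

0.00 MJ/m²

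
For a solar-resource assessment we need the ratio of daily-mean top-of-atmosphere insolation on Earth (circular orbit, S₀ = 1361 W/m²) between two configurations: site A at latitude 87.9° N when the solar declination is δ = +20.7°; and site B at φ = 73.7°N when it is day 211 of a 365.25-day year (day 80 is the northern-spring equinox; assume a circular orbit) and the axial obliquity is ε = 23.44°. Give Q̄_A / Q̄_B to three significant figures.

Q̄_A / Q̄_B ≈ 1.19

— Configuration A (φ=+87.9°):
cos H₀ = −tan(+87.9°) tan(+20.700°) = -10.3050 ≤ −1 ⇒ polar day, H₀ = π.
Bracket: H₀ sin φ sin δ + cos φ cos δ sin H₀ = 3.1416×0.99933×0.35347 + 0.03664×0.93544×0.00000 = 1.109717 + 0.000000 = 1.109717.
Q̄ = (S₀/π) × [bracket] = (1361/π) × 1.109717 = 480.75 W/m².
— Configuration B (φ=+73.7°):
Solar longitude: λ_s = 360° × (211 − 80)/365.25 = 129.117°.
sin δ = sin 23.44° × sin 129.117° = 0.30863, so δ = +17.977°.
cos H₀ = −tan(+73.7°) tan(+17.977°) = -1.1096 ≤ −1 ⇒ polar day, H₀ = π.
Bracket: H₀ sin φ sin δ + cos φ cos δ sin H₀ = 3.1416×0.95981×0.30863 + 0.28067×0.95118×0.00000 = 0.930624 + 0.000000 = 0.930624.
Q̄ = (S₀/π) × [bracket] = (1361/π) × 0.930624 = 403.16 W/m².
Ratio Q̄_A / Q̄_B = 480.75 / 403.16 = 1.192.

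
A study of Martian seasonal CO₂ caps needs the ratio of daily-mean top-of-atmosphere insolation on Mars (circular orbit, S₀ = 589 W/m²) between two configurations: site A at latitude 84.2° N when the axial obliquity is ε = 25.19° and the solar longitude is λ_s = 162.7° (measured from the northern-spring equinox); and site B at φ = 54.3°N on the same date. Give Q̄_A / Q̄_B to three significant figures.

— Configuration A (φ=+84.2°):
Solar declination: sin δ = sin ε · sin λ_s = sin 25.19° × sin 162.7° = 0.12657, so δ = +7.271°.
cos H₀ = −tan(+84.2°) tan(+7.271°) = -1.2562 ≤ −1 ⇒ polar day, H₀ = π.
Bracket: H₀ sin φ sin δ + cos φ cos δ sin H₀ = 3.1416×0.99488×0.12657 + 0.10106×0.99196×0.00000 = 0.395596 + 0.000000 = 0.395596.
Q̄ = (S₀/π) × [bracket] = (589/π) × 0.395596 = 74.168 W/m².
— Configuration B (φ=+54.3°):
cos H₀ = −tan(+54.3°) tan(+7.271°) = -0.1776, H₀ = 1.7493 rad.
Bracket: H₀ sin φ sin δ + cos φ cos δ sin H₀ = 1.7493×0.81208×0.12657 + 0.58354×0.99196×0.98411 = 0.179802 + 0.569650 = 0.749452.
Q̄ = (S₀/π) × [bracket] = (589/π) × 0.749452 = 140.51 W/m².
Ratio Q̄_A / Q̄_B = 74.168 / 140.51 = 0.5278.

Q̄_A / Q̄_B ≈ 0.528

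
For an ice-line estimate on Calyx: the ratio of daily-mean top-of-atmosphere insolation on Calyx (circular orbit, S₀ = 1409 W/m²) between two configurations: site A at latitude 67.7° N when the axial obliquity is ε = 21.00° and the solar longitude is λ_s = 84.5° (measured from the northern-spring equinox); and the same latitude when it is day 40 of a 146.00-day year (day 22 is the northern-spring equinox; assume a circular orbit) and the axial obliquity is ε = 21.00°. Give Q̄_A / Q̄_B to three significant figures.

— Configuration A (φ=+67.7°):
Solar declination: sin δ = sin ε · sin λ_s = sin 21.00° × sin 84.5° = 0.35672, so δ = +20.899°.
cos H₀ = −tan(+67.7°) tan(+20.899°) = -0.9310, H₀ = 2.7680 rad.
Bracket: H₀ sin φ sin δ + cos φ cos δ sin H₀ = 2.7680×0.92521×0.35672 + 0.37946×0.93421×0.36497 = 0.913553 + 0.129380 = 1.042933.
Q̄ = (S₀/π) × [bracket] = (1409/π) × 1.042933 = 467.75 W/m².
— Configuration B (φ=+67.7°):
Solar longitude: λ_s = 360° × (40 − 22)/146.00 = 44.384°.
sin δ = sin 21.00° × sin 44.384° = 0.25066, so δ = +14.517°.
cos H₀ = −tan(+67.7°) tan(+14.517°) = -0.6313, H₀ = 2.2541 rad.
Bracket: H₀ sin φ sin δ + cos φ cos δ sin H₀ = 2.2541×0.92521×0.25066 + 0.37946×0.96807×0.77551 = 0.522755 + 0.284879 = 0.807634.
Q̄ = (S₀/π) × [bracket] = (1409/π) × 0.807634 = 362.22 W/m².
Ratio Q̄_A / Q̄_B = 467.75 / 362.22 = 1.291.

Q̄_A / Q̄_B ≈ 1.29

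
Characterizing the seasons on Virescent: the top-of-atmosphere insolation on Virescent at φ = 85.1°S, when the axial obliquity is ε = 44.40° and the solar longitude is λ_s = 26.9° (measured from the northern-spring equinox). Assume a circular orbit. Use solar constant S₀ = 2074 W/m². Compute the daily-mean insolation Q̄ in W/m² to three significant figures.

Q̄ ≈ 0.00 W/m²

Solar declination: sin δ = sin ε · sin λ_s = sin 44.40° × sin 26.9° = 0.31655, so δ = +18.455°.
cos H₀ = −tan(-85.1°) tan(+18.455°) = 3.8926 ≥ 1 ⇒ polar night, H₀ = 0 and Q̄ = 0.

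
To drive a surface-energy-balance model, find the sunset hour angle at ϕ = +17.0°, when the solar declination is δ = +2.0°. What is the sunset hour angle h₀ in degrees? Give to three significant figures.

h₀ = 90.6°

cos h₀ = −tan ϕ · tan δ = −tan(+17.0°) × tan(+2.000°) = -0.0107, so h₀ = 1.5815 rad = 90.61°.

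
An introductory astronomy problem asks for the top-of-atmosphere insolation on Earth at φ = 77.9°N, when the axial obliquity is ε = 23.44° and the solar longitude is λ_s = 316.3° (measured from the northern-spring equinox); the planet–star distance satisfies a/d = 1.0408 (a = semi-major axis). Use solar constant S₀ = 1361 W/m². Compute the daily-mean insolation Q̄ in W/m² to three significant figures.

Q̄ ≈ 0.00 W/m²

Solar declination: sin δ = sin ε · sin λ_s = sin 23.44° × sin 316.3° = -0.27483, so δ = -15.952°.
cos H₀ = −tan(+77.9°) tan(-15.952°) = 1.3333 ≥ 1 ⇒ polar night, H₀ = 0 and Q̄ = 0.
Inverse-square distance factor (a/d)² = 1.0408² = 1.083265.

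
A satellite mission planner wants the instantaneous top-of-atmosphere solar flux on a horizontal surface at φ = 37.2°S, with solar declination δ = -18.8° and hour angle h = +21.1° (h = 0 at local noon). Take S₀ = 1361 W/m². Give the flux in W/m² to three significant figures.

1.22e+03 W/m²

cos θ_z = sin φ sin δ + cos φ cos δ cos h = 0.194842 + 0.703479 = 0.898321.
Flux = S₀ · cos θ_z = 1361 × 0.898321 = 1223 W/m².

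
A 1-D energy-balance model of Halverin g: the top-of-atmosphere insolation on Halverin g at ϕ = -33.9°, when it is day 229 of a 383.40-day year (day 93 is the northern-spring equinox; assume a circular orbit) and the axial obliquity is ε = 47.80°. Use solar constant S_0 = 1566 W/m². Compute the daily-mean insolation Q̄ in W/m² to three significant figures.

Solar longitude: L_s = 360° × (229 − 93)/383.40 = 127.700°.
sin δ = sin 47.80° × sin 127.700° = 0.58615, so δ = +35.884°.
cos h₀ = −tan(-33.9°) tan(+35.884°) = 0.4861, h₀ = 1.0631 rad.
Bracket: h₀ sin ϕ sin δ + cos ϕ cos δ sin h₀ = 1.0631×-0.55775×0.58615 + 0.83001×0.81021×0.87388 = -0.347554 + 0.587669 = 0.240115.
Q̄ = (S_0/π) × [bracket] = (1566/π) × 0.240115 = 119.7 W/m².

Q̄ ≈ 120 W/m²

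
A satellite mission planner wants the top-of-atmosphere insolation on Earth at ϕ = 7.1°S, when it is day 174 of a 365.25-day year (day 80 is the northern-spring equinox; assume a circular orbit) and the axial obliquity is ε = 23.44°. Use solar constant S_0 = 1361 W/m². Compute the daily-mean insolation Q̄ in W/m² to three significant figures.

Q̄ ≈ 362 W/m²

Solar longitude: L_s = 360° × (174 − 80)/365.25 = 92.649°.
sin δ = sin 23.44° × sin 92.649° = 0.39736, so δ = +23.413°.
cos h₀ = −tan(-7.1°) tan(+23.413°) = 0.0539, h₀ = 1.5168 rad.
Bracket: h₀ sin ϕ sin δ + cos ϕ cos δ sin h₀ = 1.5168×-0.12360×0.39736 + 0.99233×0.91766×0.99854 = -0.074496 + 0.909292 = 0.834796.
Q̄ = (S_0/π) × [bracket] = (1361/π) × 0.834796 = 361.7 W/m².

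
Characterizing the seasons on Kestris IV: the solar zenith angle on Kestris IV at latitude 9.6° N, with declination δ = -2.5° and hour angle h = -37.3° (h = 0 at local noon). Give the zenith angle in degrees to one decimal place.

cos θ_z = sin φ sin δ + cos φ cos δ cos h = -0.007274 + 0.783587 = 0.776313.
θ_z = arccos(0.776313) = 39.1°.

θ_z = 39.1°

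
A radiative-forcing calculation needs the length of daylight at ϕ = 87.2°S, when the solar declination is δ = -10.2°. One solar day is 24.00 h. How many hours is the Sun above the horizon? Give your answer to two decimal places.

24.00 h

Sunrise equation: cos h₀ = −tan ϕ · tan δ = -3.6789 ≤ −1, so the Sun never sets (polar day) and h₀ = π.
Daylight = 2h₀/(2π) × 24.00 h = (3.1416/π) × 24.00 = 24.00 h.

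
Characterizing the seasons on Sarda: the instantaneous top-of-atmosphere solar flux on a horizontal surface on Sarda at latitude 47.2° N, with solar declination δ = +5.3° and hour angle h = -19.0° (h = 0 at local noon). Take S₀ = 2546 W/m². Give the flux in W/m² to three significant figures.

cos θ_z = sin φ sin δ + cos φ cos δ cos h = 0.067775 + 0.639678 = 0.707453.
Flux = S₀ · cos θ_z = 2546 × 0.707453 = 1801 W/m².

1.80e+03 W/m²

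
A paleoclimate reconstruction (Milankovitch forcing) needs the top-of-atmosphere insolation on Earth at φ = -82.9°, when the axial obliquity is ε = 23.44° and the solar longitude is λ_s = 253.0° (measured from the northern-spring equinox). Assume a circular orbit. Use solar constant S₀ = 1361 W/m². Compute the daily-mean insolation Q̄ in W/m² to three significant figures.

Q̄ ≈ 514 W/m²

Solar declination: sin δ = sin ε · sin λ_s = sin 23.44° × sin 253.0° = -0.38041, so δ = -22.359°.
cos H₀ = −tan(-82.9°) tan(-22.359°) = -3.3024 ≤ −1 ⇒ polar day, H₀ = π.
Bracket: H₀ sin φ sin δ + cos φ cos δ sin H₀ = 3.1416×-0.99233×-0.38041 + 0.12360×0.92482×0.00000 = 1.185930 + 0.000000 = 1.185930.
Q̄ = (S₀/π) × [bracket] = (1361/π) × 1.185930 = 513.8 W/m².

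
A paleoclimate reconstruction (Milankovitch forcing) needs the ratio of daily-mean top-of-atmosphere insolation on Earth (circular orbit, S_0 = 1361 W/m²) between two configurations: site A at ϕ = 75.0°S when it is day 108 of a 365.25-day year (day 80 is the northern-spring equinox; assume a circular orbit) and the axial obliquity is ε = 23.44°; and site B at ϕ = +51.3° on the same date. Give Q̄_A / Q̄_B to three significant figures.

— Configuration A (ϕ=-75.0°):
Solar longitude: L_s = 360° × (108 − 80)/365.25 = 27.598°.
sin δ = sin 23.44° × sin 27.598° = 0.18428, so δ = +10.619°.
cos h₀ = −tan(-75.0°) tan(+10.619°) = 0.6997, h₀ = 0.7958 rad.
Bracket: h₀ sin ϕ sin δ + cos ϕ cos δ sin h₀ = 0.7958×-0.96593×0.18428 + 0.25882×0.98287×0.71442 = -0.141654 + 0.181739 = 0.040085.
Q̄ = (S_0/π) × [bracket] = (1361/π) × 0.040085 = 17.366 W/m².
— Configuration B (ϕ=+51.3°):
cos h₀ = −tan(+51.3°) tan(+10.619°) = -0.2340, h₀ = 1.8070 rad.
Bracket: h₀ sin ϕ sin δ + cos ϕ cos δ sin h₀ = 1.8070×0.78043×0.18428 + 0.62524×0.98287×0.97223 = 0.259878 + 0.597464 = 0.857342.
Q̄ = (S_0/π) × [bracket] = (1361/π) × 0.857342 = 371.42 W/m².
Ratio Q̄_A / Q̄_B = 17.366 / 371.42 = 0.04676.

Q̄_A / Q̄_B ≈ 0.0468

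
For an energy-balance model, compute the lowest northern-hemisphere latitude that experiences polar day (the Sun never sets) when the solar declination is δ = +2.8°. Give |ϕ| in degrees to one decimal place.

|ϕ| = 87.2°

Polar day requires cos h₀ = −tan ϕ tan δ ≤ −1, i.e. tan ϕ tan δ ≥ 1.
The boundary is |tan ϕ| · |tan δ| = 1, so |ϕ| = 90° − |δ| = 90° − 2.8° = 87.2° in the northern hemisphere.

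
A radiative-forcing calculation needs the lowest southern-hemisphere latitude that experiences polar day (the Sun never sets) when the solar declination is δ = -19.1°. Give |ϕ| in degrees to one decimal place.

Polar day requires cos h₀ = −tan ϕ tan δ ≤ −1, i.e. tan ϕ tan δ ≥ 1.
The boundary is |tan ϕ| · |tan δ| = 1, so |ϕ| = 90° − |δ| = 90° − 19.1° = 70.9° in the southern hemisphere.

|ϕ| = 70.9°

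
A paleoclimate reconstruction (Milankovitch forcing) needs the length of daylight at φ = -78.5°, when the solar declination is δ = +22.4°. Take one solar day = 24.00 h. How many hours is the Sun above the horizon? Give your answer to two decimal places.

cos H₀ = −tan φ · tan δ = 2.0259 ≥ 1, so the Sun never rises (polar night) and H₀ = 0.
Daylight = 2H₀/(2π) × 24.00 h = (0.0000/π) × 24.00 = 0.00 h.

0.00 h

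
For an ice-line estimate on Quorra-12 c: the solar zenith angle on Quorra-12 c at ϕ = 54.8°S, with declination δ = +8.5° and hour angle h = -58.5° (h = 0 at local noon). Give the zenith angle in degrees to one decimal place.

cos θ_z = sin ϕ sin δ + cos ϕ cos δ cos h = -0.120782 + 0.297877 = 0.177095.
θ_z = arccos(0.177095) = 79.8°.

θ_z = 79.8°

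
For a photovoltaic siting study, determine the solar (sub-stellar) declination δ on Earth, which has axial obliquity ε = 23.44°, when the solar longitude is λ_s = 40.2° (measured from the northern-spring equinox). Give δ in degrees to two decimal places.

δ = +14.88°

sin δ = sin ε · sin λ_s = sin 23.44° × sin 40.2° = 0.256756.
δ = arcsin(0.256756) = +14.88°.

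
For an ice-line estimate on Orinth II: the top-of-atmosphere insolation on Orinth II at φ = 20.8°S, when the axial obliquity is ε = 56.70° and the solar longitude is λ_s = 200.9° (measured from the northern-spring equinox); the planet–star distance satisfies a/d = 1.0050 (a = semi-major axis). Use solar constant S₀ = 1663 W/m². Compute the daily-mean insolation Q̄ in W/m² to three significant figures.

Solar declination: sin δ = sin ε · sin λ_s = sin 56.70° × sin 200.9° = -0.29816, so δ = -17.347°.
cos H₀ = −tan(-20.8°) tan(-17.347°) = -0.1187, H₀ = 1.6897 rad.
Bracket: H₀ sin φ sin δ + cos φ cos δ sin H₀ = 1.6897×-0.35511×-0.29816 + 0.93483×0.95451×0.99294 = 0.178905 + 0.886005 = 1.064910.
Inverse-square distance factor (a/d)² = 1.0050² = 1.010025.
Q̄ = (S₀/π) × 1.010025 × [bracket] = (1663/π) × 1.010025 × 1.064910 = 569.4 W/m².

Q̄ ≈ 569 W/m²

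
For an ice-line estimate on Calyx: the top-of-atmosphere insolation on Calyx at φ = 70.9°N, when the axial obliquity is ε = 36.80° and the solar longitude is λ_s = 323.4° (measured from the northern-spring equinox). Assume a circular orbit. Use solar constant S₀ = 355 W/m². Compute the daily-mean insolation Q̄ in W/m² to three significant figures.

Q̄ ≈ 0.00 W/m²

Solar declination: sin δ = sin ε · sin λ_s = sin 36.80° × sin 323.4° = -0.35715, so δ = -20.925°.
cos H₀ = −tan(+70.9°) tan(-20.925°) = 1.1042 ≥ 1 ⇒ polar night, H₀ = 0 and Q̄ = 0.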